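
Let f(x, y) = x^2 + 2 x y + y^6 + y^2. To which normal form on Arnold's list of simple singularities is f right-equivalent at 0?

A_{5}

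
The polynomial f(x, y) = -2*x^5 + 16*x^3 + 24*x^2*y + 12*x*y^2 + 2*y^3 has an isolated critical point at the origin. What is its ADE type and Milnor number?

Type E_8, Milnor number mu = 8.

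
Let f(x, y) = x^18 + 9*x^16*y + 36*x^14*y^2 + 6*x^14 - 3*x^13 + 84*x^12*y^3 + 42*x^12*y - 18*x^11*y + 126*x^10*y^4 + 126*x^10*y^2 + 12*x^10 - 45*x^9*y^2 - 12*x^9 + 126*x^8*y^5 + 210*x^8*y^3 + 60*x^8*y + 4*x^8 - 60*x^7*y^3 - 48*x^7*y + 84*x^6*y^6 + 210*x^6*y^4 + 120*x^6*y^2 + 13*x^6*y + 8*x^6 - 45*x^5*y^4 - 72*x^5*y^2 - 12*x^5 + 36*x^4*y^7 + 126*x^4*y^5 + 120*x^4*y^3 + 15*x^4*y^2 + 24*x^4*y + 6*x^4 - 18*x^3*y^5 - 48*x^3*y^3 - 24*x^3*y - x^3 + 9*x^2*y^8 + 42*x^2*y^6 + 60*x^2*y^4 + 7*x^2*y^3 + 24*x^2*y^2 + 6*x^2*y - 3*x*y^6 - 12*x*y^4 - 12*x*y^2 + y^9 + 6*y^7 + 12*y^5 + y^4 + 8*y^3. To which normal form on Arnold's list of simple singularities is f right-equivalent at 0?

E6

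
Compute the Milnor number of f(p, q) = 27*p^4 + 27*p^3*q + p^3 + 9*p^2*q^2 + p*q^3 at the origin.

7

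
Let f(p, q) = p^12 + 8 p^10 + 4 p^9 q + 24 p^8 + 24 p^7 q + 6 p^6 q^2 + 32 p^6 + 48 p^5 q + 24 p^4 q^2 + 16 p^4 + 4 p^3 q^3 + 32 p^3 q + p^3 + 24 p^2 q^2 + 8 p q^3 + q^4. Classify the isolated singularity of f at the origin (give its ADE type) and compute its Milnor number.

Type E6, Milnor number mu = 6.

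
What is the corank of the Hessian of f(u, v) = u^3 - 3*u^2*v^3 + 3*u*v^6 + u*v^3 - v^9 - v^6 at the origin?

Hessian at 0 has rank 0.

2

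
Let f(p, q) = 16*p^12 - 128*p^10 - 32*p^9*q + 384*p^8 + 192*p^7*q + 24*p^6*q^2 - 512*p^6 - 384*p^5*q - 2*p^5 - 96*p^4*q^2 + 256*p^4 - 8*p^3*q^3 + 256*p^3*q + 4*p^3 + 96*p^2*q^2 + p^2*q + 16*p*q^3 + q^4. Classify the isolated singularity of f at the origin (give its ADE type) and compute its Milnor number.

The Hessian of f at 0 has rank 0. Corank 2; j^3 = p^2*(4*p + q) has shape L^2 M (L != M), so D-series; mu = 5 gives D_5.

Type D5, Milnor number mu = 5.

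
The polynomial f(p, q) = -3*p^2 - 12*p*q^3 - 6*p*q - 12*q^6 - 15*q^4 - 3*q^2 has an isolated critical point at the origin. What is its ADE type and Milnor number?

Type A3, Milnor number mu = 3.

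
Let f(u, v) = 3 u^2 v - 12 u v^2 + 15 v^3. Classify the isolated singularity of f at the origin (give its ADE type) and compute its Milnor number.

Type D4, Milnor number mu = 4.

The Hessian of f at 0 has rank 0. Corank 2; j^3 = 3*v*(u^2 - 4*u*v + 5*v^2) splits into three distinct lines over C (the quadratic factor has nonzero discriminant), so D_4.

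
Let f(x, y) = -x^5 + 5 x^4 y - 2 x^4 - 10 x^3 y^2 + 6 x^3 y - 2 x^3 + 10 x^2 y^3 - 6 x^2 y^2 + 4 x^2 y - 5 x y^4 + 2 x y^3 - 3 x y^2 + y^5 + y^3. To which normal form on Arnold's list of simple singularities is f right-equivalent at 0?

The Hessian of f at 0 has rank 0. Corank 2; j^3 = -(x - y)*(2*x^2 - 2*x*y + y^2) splits into three distinct lines over C (the quadratic factor has nonzero discriminant), so D_4.

D4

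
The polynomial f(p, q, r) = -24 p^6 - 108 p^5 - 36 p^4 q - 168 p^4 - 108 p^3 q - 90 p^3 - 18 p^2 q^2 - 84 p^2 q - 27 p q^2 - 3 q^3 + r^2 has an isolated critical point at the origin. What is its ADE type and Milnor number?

The Hessian of f at 0 is [[0, 0, 0], [0, 0, 0], [0, 0, 2]] with rank 1, so corank 2. A Groebner basis of the Jacobian ideal J(f) in C{p,q,r} is {q^3, p^2 - 3*q^2/26, p*q + 9*q^2/26, r}; counting standard monomials gives mu = 4. Corank 2; j^3 = -3*(3*p + q)*(10*p^2 + 6*p*q + q^2) splits into three distinct lines over C (the quadratic factor has nonzero discriminant), so D_4.

Type D_4, Milnor number mu = 4.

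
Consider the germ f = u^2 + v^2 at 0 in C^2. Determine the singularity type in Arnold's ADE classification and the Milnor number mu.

Type A1, Milnor number mu = 1.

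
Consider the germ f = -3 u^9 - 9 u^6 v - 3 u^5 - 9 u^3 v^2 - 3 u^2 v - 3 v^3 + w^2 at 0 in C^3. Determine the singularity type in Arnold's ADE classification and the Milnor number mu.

Type D_4, Milnor number mu = 4.

The Hessian of f at 0 has rank 1. Corank 2; j^3 = -3*v*(u^2 + v^2) splits into three distinct lines over C (the quadratic factor has nonzero discriminant), so D_4.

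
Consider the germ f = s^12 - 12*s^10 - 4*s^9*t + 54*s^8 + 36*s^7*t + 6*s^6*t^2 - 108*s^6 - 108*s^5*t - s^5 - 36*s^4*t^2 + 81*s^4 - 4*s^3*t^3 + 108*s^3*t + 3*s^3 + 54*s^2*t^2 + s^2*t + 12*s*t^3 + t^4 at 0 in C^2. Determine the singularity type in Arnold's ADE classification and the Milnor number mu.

The Hessian of f at 0 has rank 0. Corank 2; j^3 = s^2*(3*s + t) has shape L^2 M (L != M), so D-series; mu = 5 gives D_5.

Type D_{5}, Milnor number mu = 5.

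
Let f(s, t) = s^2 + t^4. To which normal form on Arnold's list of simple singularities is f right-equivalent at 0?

The Hessian of f at 0 is [[2, 0], [0, 0]] with rank 1, so corank 1. A Groebner basis of the Jacobian ideal J(f) in C{s,t} is {t^3, s}; counting standard monomials gives mu = 3. Corank 1: A-series; mu = 3 gives A_3.

A_3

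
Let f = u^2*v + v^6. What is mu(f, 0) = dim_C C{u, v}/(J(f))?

The Hessian of f at 0 has rank 0. Corank 2; j^3 = u^2*v has shape L^2 M (L != M), so D-series; mu = 7 gives D_7.

7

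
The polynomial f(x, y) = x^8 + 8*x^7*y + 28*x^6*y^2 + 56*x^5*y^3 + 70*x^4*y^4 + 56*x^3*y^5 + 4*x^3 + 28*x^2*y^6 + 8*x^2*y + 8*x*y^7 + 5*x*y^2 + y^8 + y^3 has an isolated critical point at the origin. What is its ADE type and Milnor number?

Type D_9, Milnor number mu = 9.

The Hessian of f at 0 has rank 0. Corank 2; j^3 = (x + y)*(2*x + y)^2 has shape L^2 M (L != M), so D-series; mu = 9 gives D_9.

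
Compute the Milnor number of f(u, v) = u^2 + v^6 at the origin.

The Hessian of f at 0 has rank 1. Corank 1: A-series; mu = 5 gives A_5.

5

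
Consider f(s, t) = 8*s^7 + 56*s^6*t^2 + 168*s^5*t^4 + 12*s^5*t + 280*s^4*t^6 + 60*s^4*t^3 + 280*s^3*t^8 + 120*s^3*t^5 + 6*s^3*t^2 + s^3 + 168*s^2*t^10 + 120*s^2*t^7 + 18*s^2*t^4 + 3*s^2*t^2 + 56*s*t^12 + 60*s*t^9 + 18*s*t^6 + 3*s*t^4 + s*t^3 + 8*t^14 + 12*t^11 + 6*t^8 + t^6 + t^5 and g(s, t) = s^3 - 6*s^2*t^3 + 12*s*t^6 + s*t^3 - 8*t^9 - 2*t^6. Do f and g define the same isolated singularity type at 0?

The Hessian of f at 0 is [[0, 0], [0, 0]] with rank 0, so corank 2. A Groebner basis of the Jacobian ideal J(f) in C{s,t} is {-s^2 + t^4 - t^3/3, s^3, s^2*t + s^2/3 + t^3/9, s^2 + s*t^2 + t^3/3}; counting standard monomials gives mu = 7. Corank 2; j^3 = s^3 is a perfect cube, so E-series; the 4-jet and mu = 7 give E_7. The Hessian of g at 0 is [[0, 0], [0, 0]] with rank 0, so corank 2. A Groebner basis of the Jacobian ideal J(g) in C{s,t} is {s^3, s*t^2, 3*s^2 + t^3}; counting standard monomials gives mu = 7. Corank 2; j^3 = s^3 is a perfect cube, so E-series; the 4-jet and mu = 7 give E_7. Both have type E_7, hence right-equivalent.

Yes.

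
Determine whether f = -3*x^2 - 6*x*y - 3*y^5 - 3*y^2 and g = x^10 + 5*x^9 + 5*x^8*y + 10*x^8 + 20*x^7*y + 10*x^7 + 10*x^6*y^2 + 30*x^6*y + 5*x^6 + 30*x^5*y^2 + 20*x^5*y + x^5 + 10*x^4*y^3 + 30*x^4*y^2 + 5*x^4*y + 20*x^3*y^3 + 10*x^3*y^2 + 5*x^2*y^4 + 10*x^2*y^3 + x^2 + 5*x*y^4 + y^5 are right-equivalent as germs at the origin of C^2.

The Hessian of f at 0 has rank 1. Corank 1: A-series; mu = 4 gives A_4. The Hessian of g at 0 has rank 1. Corank 1: A-series; mu = 4 gives A_4. Both have type A_4, hence right-equivalent.

Yes.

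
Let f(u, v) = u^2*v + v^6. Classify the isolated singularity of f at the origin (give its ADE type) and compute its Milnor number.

Type D_7, Milnor number mu = 7.

The Hessian of f at 0 is [[0, 0], [0, 0]] with rank 0, so corank 2. A Groebner basis of the Jacobian ideal J(f) in C{u,v} is {u^2/6 + v^5, u^3, u*v}; counting standard monomials gives mu = 7. Corank 2; j^3 = u^2*v has shape L^2 M (L != M), so D-series; mu = 7 gives D_7.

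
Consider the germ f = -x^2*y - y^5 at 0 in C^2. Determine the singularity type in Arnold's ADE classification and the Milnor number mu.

Type D_{6}, Milnor number mu = 6.

The Hessian of f at 0 has rank 0. Corank 2; j^3 = -x^2*y has shape L^2 M (L != M), so D-series; mu = 6 gives D_6.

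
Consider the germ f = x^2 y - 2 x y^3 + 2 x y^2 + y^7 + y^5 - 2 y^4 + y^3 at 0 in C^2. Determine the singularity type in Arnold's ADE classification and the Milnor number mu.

The Hessian of f at 0 has rank 0. Corank 2; j^3 = y*(x + y)^2 has shape L^2 M (L != M), so D-series; mu = 8 gives D_8.

Type D_{8}, Milnor number mu = 8.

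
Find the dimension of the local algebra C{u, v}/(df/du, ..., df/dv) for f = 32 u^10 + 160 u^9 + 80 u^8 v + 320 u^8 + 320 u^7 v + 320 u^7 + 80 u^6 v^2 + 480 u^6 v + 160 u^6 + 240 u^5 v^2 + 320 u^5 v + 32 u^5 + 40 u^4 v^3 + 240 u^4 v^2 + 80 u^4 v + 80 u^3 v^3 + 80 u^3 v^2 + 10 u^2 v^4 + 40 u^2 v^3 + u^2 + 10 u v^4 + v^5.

4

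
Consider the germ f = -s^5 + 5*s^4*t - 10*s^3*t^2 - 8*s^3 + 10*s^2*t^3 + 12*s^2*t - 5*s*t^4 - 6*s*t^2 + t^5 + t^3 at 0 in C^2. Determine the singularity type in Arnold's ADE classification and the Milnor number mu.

Type E_8, Milnor number mu = 8.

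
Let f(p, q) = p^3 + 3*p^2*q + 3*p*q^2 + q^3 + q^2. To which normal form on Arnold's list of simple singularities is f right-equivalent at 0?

A_2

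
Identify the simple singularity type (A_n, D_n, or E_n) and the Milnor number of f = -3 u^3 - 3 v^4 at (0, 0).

Type E6, Milnor number mu = 6.

The Hessian of f at 0 is [[0, 0], [0, 0]] with rank 0, so corank 2. A Groebner basis of the Jacobian ideal J(f) in C{u,v} is {v^3, u^2}; counting standard monomials gives mu = 6. Corank 2; j^3 = -3*u^3 is a perfect cube, so E-series; the 4-jet and mu = 6 give E_6.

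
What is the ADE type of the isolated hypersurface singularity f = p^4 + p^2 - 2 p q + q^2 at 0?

A_3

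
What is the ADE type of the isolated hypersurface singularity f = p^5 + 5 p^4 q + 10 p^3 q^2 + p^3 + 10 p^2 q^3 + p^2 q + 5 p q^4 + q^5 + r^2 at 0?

D6

The Hessian of f at 0 is [[0, 0, 0], [0, 0, 0], [0, 0, 2]] with rank 1, so corank 2. A Groebner basis of the Jacobian ideal J(f) in C{p,q,r} is {-p*q/5 + q^4, p*q^2, p^2 + p*q, r}; counting standard monomials gives mu = 6. Corank 2; j^3 = p^2*(p + q) has shape L^2 M (L != M), so D-series; mu = 6 gives D_6.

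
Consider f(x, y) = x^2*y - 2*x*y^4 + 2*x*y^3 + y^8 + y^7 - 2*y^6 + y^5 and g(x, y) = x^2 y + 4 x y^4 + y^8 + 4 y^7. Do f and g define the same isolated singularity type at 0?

Yes.

The Hessian of f at 0 has rank 0. Corank 2; j^3 = x^2*y has shape L^2 M (L != M), so D-series; mu = 9 gives D_9. The Hessian of g at 0 has rank 0. Corank 2; j^3 = x^2*y has shape L^2 M (L != M), so D-series; mu = 9 gives D_9. Both have type D_9, hence right-equivalent.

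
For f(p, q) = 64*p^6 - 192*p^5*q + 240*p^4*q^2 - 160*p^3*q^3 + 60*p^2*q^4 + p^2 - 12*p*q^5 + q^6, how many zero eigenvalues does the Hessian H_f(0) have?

1

The Hessian at 0 is [[2, 0], [0, 0]] of rank 1; hence corank 1.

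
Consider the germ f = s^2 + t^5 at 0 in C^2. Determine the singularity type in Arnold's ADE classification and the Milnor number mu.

The Hessian of f at 0 has rank 1. Corank 1: A-series; mu = 4 gives A_4.

Type A_4, Milnor number mu = 4.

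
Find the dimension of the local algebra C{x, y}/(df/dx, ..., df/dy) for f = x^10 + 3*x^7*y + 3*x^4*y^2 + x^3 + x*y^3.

7

The Hessian of f at 0 has rank 0. Corank 2; j^3 = x^3 is a perfect cube, so E-series; the 4-jet and mu = 7 give E_7.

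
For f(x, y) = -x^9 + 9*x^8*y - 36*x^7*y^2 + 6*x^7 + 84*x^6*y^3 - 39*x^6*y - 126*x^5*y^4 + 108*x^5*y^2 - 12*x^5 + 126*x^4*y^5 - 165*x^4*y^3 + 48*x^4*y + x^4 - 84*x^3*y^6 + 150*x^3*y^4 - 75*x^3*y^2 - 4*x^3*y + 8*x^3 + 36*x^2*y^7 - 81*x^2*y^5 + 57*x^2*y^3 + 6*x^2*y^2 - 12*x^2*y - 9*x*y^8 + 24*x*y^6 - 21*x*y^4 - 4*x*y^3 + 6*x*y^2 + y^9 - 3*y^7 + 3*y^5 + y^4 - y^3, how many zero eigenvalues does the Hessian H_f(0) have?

Hessian at 0 has rank 0.

2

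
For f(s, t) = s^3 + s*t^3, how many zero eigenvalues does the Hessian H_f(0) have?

2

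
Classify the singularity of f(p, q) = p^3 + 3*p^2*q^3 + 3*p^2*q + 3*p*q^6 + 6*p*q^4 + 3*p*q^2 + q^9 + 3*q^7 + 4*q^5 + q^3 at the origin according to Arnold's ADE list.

The Hessian of f at 0 is [[0, 0], [0, 0]] with rank 0, so corank 2. A Groebner basis of the Jacobian ideal J(f) in C{p,q} is {p^2/2 + p*q^3 + p*q + q^2/2, q^4, p^3 - 3*p*q^2 - 2*q^3, p^2*q + 2*p*q^2 + q^3}; counting standard monomials gives mu = 8. Corank 2; j^3 = (p + q)^3 is a perfect cube, so E-series; the 5-jet and mu = 8 give E_8.

E_8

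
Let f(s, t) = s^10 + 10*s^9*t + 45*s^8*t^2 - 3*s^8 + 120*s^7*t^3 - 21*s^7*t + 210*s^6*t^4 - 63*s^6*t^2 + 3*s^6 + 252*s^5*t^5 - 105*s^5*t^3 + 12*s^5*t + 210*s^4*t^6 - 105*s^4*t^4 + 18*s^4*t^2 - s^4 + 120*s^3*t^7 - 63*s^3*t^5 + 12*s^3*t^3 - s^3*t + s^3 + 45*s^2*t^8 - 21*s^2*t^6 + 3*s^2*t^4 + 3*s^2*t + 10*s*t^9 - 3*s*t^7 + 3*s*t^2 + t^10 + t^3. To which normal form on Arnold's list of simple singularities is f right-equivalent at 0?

E_7

The Hessian of f at 0 has rank 0. Corank 2; j^3 = (s + t)^3 is a perfect cube, so E-series; the 4-jet and mu = 7 give E_7.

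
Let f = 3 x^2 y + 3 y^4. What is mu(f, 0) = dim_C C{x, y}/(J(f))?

The Hessian of f at 0 has rank 0. Corank 2; j^3 = 3*x^2*y has shape L^2 M (L != M), so D-series; mu = 5 gives D_5.

5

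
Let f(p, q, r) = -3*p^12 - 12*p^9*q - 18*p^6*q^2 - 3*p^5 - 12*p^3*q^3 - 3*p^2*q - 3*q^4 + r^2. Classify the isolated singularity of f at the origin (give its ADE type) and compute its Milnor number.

The Hessian of f at 0 has rank 1. Corank 2; j^3 = -3*p^2*q has shape L^2 M (L != M), so D-series; mu = 5 gives D_5.

Type D_5, Milnor number mu = 5.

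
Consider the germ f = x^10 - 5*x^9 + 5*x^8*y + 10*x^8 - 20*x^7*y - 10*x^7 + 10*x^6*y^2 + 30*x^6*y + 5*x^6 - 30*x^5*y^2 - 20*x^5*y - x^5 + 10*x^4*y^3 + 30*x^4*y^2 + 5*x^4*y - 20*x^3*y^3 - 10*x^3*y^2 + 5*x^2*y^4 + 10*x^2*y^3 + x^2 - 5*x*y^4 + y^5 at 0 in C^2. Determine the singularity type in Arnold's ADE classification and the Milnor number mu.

The Hessian of f at 0 has rank 1. Corank 1: A-series; mu = 4 gives A_4.

Type A4, Milnor number mu = 4.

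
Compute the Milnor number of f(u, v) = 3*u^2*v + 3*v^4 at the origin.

5

The Hessian of f at 0 is [[0, 0], [0, 0]] with rank 0, so corank 2. A Groebner basis of the Jacobian ideal J(f) in C{u,v} is {u^3, u^2/4 + v^3, u*v}; counting standard monomials gives mu = 5. Corank 2; j^3 = 3*u^2*v has shape L^2 M (L != M), so D-series; mu = 5 gives D_5.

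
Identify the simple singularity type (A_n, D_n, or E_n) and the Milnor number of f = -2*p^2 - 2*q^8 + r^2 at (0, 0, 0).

Type A_7, Milnor number mu = 7.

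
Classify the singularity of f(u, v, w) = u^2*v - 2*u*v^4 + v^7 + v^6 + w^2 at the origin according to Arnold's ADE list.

D_{7}

The Hessian of f at 0 has rank 1. Corank 2; j^3 = u^2*v has shape L^2 M (L != M), so D-series; mu = 7 gives D_7.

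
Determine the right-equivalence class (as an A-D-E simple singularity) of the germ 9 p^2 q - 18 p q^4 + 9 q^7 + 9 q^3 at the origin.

The Hessian of f at 0 has rank 0. Corank 2; j^3 = 9*q*(p^2 + q^2) splits into three distinct lines over C (the quadratic factor has nonzero discriminant), so D_4.

D4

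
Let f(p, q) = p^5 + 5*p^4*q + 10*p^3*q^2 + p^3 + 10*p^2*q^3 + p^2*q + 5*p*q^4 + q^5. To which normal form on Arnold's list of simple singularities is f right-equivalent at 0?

The Hessian of f at 0 has rank 0. Corank 2; j^3 = p^2*(p + q) has shape L^2 M (L != M), so D-series; mu = 6 gives D_6.

D6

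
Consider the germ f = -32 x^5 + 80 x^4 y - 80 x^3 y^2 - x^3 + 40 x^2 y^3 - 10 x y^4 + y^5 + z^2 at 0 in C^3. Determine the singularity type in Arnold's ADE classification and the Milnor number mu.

Type E_{8}, Milnor number mu = 8.

The Hessian of f at 0 has rank 1. Corank 2; j^3 = -x^3 is a perfect cube, so E-series; the 5-jet and mu = 8 give E_8.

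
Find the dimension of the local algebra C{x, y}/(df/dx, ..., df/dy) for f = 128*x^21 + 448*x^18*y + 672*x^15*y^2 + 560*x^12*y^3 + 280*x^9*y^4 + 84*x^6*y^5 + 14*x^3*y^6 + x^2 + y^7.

6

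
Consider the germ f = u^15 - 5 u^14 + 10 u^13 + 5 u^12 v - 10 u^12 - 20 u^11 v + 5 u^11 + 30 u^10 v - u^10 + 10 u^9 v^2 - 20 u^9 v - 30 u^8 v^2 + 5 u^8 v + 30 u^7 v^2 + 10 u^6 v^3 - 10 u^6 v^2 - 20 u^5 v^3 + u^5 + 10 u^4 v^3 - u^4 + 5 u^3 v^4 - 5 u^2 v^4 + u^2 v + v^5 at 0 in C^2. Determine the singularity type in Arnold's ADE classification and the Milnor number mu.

Type D_{6}, Milnor number mu = 6.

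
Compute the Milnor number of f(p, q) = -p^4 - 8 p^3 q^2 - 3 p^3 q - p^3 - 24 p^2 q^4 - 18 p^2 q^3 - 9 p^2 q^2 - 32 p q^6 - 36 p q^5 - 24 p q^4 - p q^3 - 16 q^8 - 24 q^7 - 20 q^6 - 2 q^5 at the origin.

The Hessian of f at 0 has rank 0. Corank 2; j^3 = -p^3 is a perfect cube, so E-series; the 4-jet and mu = 7 give E_7.

7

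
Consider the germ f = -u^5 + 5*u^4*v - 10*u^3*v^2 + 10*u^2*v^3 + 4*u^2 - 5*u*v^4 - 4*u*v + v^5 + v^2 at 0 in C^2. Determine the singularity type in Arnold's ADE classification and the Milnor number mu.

Type A_4, Milnor number mu = 4.

The Hessian of f at 0 has rank 1. Corank 1: A-series; mu = 4 gives A_4.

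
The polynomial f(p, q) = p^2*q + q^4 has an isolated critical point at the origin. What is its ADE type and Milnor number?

Type D_5, Milnor number mu = 5.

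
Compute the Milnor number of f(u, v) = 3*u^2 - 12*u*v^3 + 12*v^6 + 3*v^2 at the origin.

1

The Hessian of f at 0 has rank 2. Corank 0: nondegenerate Morse point, so A_1.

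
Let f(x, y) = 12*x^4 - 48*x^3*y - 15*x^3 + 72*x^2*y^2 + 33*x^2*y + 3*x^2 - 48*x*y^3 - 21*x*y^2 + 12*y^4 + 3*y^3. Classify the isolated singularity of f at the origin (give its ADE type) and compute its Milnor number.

Type A2, Milnor number mu = 2.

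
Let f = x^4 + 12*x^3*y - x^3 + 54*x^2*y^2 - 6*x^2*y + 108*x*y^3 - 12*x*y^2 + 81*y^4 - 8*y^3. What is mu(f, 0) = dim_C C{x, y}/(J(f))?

6

The Hessian of f at 0 has rank 0. Corank 2; j^3 = -(x + 2*y)^3 is a perfect cube, so E-series; the 4-jet and mu = 6 give E_6.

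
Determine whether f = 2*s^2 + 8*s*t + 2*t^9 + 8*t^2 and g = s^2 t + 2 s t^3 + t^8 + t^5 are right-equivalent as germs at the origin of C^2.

The Hessian of f at 0 has rank 1. Corank 1: A-series; mu = 8 gives A_8. The Hessian of g at 0 has rank 0. Corank 2; j^3 = s^2*t has shape L^2 M (L != M), so D-series; mu = 9 gives D_9. f is A_8 but g is D_9, hence not right-equivalent.

No.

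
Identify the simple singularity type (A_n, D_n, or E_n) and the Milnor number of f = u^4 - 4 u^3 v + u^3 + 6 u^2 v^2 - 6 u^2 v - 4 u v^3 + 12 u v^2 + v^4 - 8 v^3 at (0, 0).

Type E_{6}, Milnor number mu = 6.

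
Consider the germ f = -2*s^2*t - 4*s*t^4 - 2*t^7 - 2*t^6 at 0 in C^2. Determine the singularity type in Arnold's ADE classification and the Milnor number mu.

The Hessian of f at 0 has rank 0. Corank 2; j^3 = -2*s^2*t has shape L^2 M (L != M), so D-series; mu = 7 gives D_7.

Type D_{7}, Milnor number mu = 7.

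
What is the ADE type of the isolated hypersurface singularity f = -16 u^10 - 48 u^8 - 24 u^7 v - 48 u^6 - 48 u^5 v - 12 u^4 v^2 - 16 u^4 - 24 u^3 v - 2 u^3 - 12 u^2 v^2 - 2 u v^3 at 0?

E_7

The Hessian of f at 0 is [[0, 0], [0, 0]] with rank 0, so corank 2. A Groebner basis of the Jacobian ideal J(f) in C{u,v} is {3*u^2/4 + v^4 + v^3/4, u^3, u^2*v - u^2/4 - v^3/12, u^2 + u*v^2 + v^3/3}; counting standard monomials gives mu = 7. Corank 2; j^3 = -2*u^3 is a perfect cube, so E-series; the 4-jet and mu = 7 give E_7.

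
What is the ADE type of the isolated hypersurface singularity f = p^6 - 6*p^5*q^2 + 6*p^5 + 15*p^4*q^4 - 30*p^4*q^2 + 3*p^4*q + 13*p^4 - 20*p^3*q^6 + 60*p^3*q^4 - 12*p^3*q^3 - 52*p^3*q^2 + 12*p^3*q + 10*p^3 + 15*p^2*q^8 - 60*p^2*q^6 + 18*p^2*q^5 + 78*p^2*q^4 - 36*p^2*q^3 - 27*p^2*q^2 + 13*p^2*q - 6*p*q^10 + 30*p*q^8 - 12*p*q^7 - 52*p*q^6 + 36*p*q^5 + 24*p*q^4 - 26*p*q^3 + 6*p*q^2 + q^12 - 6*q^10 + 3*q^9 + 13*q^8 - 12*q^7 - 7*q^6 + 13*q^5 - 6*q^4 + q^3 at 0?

D_{4}

The Hessian of f at 0 is [[0, 0], [0, 0]] with rank 0, so corank 2. A Groebner basis of the Jacobian ideal J(f) in C{p,q} is {q^3, p^2 - 3*q^2/11, p*q + 6*q^2/11}; counting standard monomials gives mu = 4. Corank 2; j^3 = (2*p + q)*(5*p^2 + 4*p*q + q^2) splits into three distinct lines over C (the quadratic factor has nonzero discriminant), so D_4.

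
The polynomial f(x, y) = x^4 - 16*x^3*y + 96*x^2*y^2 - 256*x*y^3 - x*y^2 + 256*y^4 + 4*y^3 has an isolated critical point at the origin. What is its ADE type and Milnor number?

The Hessian of f at 0 has rank 0. Corank 2; j^3 = -y^2*(x - 4*y) has shape L^2 M (L != M), so D-series; mu = 5 gives D_5.

Type D_5, Milnor number mu = 5.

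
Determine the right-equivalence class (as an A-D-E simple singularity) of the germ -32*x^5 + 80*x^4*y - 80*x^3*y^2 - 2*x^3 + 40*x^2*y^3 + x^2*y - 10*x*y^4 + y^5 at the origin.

D_6

The Hessian of f at 0 has rank 0. Corank 2; j^3 = -x^2*(2*x - y) has shape L^2 M (L != M), so D-series; mu = 6 gives D_6.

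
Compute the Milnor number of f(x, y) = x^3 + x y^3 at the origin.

The Hessian of f at 0 has rank 0. Corank 2; j^3 = x^3 is a perfect cube, so E-series; the 4-jet and mu = 7 give E_7.

7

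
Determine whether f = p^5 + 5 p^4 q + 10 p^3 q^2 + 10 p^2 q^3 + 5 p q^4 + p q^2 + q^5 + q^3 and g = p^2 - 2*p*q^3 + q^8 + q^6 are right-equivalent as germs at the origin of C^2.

No.

The Hessian of f at 0 is [[0, 0], [0, 0]] with rank 0, so corank 2. A Groebner basis of the Jacobian ideal J(f) in C{p,q} is {p^4 + q^2/5, q^3, p*q + q^2}; counting standard monomials gives mu = 6. Corank 2; j^3 = q^2*(p + q) has shape L^2 M (L != M), so D-series; mu = 6 gives D_6. The Hessian of g at 0 is [[2, 0], [0, 0]] with rank 1, so corank 1. A Groebner basis of the Jacobian ideal J(g) in C{p,q} is {p^3, p^2*q, -p + q^3}; counting standard monomials gives mu = 7. Corank 1: A-series; mu = 7 gives A_7. f is D_6 but g is A_7, hence not right-equivalent.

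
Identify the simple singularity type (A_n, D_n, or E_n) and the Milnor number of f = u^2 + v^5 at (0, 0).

The Hessian of f at 0 has rank 1. Corank 1: A-series; mu = 4 gives A_4.

Type A_4, Milnor number mu = 4.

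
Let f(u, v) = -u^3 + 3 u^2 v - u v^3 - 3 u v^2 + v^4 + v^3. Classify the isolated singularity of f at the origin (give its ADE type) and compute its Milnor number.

Type E7, Milnor number mu = 7.

The Hessian of f at 0 is [[0, 0], [0, 0]] with rank 0, so corank 2. A Groebner basis of the Jacobian ideal J(f) in C{u,v} is {u^3 - 3*u^2*v - 6*u^2 + 12*u*v - 6*v^2, 3*u^2 + u*v^2 - 6*u*v + 3*v^2, 3*u^2 - 6*u*v + v^3 + 3*v^2}; counting standard monomials gives mu = 7. Corank 2; j^3 = -(u - v)^3 is a perfect cube, so E-series; the 4-jet and mu = 7 give E_7.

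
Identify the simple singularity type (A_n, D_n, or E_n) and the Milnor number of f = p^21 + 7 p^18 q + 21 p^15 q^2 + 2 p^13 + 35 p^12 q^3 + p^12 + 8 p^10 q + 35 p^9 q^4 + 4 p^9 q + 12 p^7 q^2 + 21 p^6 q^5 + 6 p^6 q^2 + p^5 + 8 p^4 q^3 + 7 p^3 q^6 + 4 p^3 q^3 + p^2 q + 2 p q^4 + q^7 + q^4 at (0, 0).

Type D5, Milnor number mu = 5.

The Hessian of f at 0 is [[0, 0], [0, 0]] with rank 0, so corank 2. A Groebner basis of the Jacobian ideal J(f) in C{p,q} is {p^3, p^2/4 + q^3, p*q}; counting standard monomials gives mu = 5. Corank 2; j^3 = p^2*q has shape L^2 M (L != M), so D-series; mu = 5 gives D_5.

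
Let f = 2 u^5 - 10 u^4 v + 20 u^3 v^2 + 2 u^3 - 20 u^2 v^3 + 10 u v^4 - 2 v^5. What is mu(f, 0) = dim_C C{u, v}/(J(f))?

The Hessian of f at 0 is [[0, 0], [0, 0]] with rank 0, so corank 2. A Groebner basis of the Jacobian ideal J(f) in C{u,v} is {v^5, u*v^3 - v^4/4, u^2}; counting standard monomials gives mu = 8. Corank 2; j^3 = 2*u^3 is a perfect cube, so E-series; the 5-jet and mu = 8 give E_8.

8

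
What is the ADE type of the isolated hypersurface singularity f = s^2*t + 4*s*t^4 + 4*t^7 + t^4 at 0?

D_5

The Hessian of f at 0 has rank 0. Corank 2; j^3 = s^2*t has shape L^2 M (L != M), so D-series; mu = 5 gives D_5.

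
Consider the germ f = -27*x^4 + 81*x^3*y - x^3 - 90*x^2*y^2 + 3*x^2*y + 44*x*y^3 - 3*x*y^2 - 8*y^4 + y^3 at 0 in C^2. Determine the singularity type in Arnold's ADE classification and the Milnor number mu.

Type E_{7}, Milnor number mu = 7.

The Hessian of f at 0 has rank 0. Corank 2; j^3 = -(x - y)^3 is a perfect cube, so E-series; the 4-jet and mu = 7 give E_7.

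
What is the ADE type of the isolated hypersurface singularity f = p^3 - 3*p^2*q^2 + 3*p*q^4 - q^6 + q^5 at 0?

E_8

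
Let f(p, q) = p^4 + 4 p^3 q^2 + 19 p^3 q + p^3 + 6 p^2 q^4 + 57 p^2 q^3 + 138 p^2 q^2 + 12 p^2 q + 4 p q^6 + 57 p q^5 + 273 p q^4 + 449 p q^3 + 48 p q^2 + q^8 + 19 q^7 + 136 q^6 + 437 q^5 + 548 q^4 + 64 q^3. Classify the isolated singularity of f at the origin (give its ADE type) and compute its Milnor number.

The Hessian of f at 0 has rank 0. Corank 2; j^3 = (p + 4*q)^3 is a perfect cube, so E-series; the 4-jet and mu = 7 give E_7.

Type E7, Milnor number mu = 7.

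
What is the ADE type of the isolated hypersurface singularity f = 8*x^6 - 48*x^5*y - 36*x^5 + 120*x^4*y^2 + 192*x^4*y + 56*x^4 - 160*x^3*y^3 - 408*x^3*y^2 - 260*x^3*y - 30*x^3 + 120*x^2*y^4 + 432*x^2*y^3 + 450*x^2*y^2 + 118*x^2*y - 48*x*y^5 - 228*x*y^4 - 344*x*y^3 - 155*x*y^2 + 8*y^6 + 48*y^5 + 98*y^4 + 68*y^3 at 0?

D4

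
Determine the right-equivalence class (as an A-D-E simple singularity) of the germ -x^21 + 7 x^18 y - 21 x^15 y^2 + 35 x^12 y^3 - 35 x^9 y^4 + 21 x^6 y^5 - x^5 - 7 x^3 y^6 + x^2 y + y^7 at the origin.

D8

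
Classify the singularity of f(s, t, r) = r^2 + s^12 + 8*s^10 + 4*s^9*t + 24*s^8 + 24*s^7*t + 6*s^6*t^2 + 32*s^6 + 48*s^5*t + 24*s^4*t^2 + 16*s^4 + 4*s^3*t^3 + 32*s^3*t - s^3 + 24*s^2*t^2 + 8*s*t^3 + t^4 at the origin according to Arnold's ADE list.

E_6

The Hessian of f at 0 has rank 1. Corank 2; j^3 = -s^3 is a perfect cube, so E-series; the 4-jet and mu = 6 give E_6.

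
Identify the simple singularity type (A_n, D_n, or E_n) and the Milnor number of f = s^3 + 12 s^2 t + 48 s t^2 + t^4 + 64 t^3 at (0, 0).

Type E_{6}, Milnor number mu = 6.

The Hessian of f at 0 has rank 0. Corank 2; j^3 = (s + 4*t)^3 is a perfect cube, so E-series; the 4-jet and mu = 6 give E_6.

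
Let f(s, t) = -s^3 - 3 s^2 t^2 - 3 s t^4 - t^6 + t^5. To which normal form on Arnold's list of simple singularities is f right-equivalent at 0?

The Hessian of f at 0 has rank 0. Corank 2; j^3 = -s^3 is a perfect cube, so E-series; the 5-jet and mu = 8 give E_8.

E8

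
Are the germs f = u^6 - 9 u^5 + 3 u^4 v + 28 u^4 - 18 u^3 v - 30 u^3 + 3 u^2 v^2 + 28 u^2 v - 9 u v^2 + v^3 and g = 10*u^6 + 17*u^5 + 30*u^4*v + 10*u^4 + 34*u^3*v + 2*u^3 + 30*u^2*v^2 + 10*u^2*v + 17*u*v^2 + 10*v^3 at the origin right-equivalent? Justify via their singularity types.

The Hessian of f at 0 has rank 0. Corank 2; j^3 = -(3*u - v)*(10*u^2 - 6*u*v + v^2) splits into three distinct lines over C (the quadratic factor has nonzero discriminant), so D_4. The Hessian of g at 0 has rank 0. Corank 2; j^3 = (u + 2*v)*(2*u^2 + 6*u*v + 5*v^2) splits into three distinct lines over C (the quadratic factor has nonzero discriminant), so D_4. Both have type D_4, hence right-equivalent.

Yes.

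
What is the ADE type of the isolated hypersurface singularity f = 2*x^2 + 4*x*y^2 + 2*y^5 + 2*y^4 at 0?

A_4

The Hessian of f at 0 has rank 1. Corank 1: A-series; mu = 4 gives A_4.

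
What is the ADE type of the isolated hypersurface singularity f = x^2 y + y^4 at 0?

D_{5}

The Hessian of f at 0 has rank 0. Corank 2; j^3 = x^2*y has shape L^2 M (L != M), so D-series; mu = 5 gives D_5.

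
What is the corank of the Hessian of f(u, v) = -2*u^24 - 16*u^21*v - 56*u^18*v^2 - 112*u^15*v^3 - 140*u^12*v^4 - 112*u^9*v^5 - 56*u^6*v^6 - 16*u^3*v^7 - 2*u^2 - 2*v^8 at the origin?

1

The Hessian at 0 is [[-4, 0], [0, 0]] of rank 1; hence corank 1.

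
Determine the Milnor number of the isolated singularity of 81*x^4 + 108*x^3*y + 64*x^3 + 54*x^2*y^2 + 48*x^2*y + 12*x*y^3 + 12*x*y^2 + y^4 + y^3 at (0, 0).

The Hessian of f at 0 has rank 0. Corank 2; j^3 = (4*x + y)^3 is a perfect cube, so E-series; the 4-jet and mu = 6 give E_6.

6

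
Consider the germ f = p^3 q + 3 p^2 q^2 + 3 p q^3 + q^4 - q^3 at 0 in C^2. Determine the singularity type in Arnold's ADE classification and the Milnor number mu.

Type E_7, Milnor number mu = 7.

The Hessian of f at 0 is [[0, 0], [0, 0]] with rank 0, so corank 2. A Groebner basis of the Jacobian ideal J(f) in C{p,q} is {p^3 - 3*p*q^2 - 3*q^2, p^2*q + 2*p*q^2, q^3}; counting standard monomials gives mu = 7. Corank 2; j^3 = -q^3 is a perfect cube, so E-series; the 4-jet and mu = 7 give E_7.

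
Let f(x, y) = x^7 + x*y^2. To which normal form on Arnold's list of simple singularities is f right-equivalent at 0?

The Hessian of f at 0 is [[0, 0], [0, 0]] with rank 0, so corank 2. A Groebner basis of the Jacobian ideal J(f) in C{x,y} is {x^6 + y^2/7, y^3, x*y}; counting standard monomials gives mu = 8. Corank 2; j^3 = x*y^2 has shape L^2 M (L != M), so D-series; mu = 8 gives D_8.

D8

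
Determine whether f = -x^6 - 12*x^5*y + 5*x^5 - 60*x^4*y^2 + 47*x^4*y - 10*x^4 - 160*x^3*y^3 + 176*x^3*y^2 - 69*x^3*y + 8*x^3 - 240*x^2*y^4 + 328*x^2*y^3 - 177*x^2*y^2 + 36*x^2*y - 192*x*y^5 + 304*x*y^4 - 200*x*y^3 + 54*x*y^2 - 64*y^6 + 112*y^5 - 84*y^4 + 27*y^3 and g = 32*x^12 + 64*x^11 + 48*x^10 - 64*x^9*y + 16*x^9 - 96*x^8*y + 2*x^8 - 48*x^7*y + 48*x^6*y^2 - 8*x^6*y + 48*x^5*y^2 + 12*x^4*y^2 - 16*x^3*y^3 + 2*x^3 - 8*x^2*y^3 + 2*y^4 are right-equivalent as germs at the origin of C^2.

No.

The Hessian of f at 0 has rank 0. Corank 2; j^3 = (2*x + 3*y)^3 is a perfect cube, so E-series; the 4-jet and mu = 7 give E_7. The Hessian of g at 0 has rank 0. Corank 2; j^3 = 2*x^3 is a perfect cube, so E-series; the 4-jet and mu = 6 give E_6. f is E_7 but g is E_6, hence not right-equivalent.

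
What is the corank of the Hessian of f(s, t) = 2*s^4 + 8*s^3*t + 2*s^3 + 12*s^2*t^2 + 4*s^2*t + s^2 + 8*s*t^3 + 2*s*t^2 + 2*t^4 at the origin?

1

Hessian at 0 has rank 1.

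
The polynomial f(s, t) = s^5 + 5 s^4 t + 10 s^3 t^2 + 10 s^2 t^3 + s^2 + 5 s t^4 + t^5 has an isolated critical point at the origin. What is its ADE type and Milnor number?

The Hessian of f at 0 has rank 1. Corank 1: A-series; mu = 4 gives A_4.

Type A_{4}, Milnor number mu = 4.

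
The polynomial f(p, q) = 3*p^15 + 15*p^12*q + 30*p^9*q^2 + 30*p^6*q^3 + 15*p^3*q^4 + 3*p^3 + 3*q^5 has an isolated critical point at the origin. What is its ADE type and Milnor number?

Type E8, Milnor number mu = 8.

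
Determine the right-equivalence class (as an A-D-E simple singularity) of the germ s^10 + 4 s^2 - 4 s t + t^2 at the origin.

A_9

The Hessian of f at 0 is [[8, -4], [-4, 2]] with rank 1, so corank 1. A Groebner basis of the Jacobian ideal J(f) in C{s,t} is {t^9, s - t/2}; counting standard monomials gives mu = 9. Corank 1: A-series; mu = 9 gives A_9.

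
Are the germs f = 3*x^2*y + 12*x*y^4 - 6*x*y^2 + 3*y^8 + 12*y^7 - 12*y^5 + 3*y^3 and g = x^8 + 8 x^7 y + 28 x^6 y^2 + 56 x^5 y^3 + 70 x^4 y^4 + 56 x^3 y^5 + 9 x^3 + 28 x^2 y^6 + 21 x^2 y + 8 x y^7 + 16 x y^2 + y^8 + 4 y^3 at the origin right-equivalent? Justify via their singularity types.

Yes.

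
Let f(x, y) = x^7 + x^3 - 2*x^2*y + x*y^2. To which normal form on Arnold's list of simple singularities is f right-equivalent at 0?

The Hessian of f at 0 has rank 0. Corank 2; j^3 = x*(x - y)^2 has shape L^2 M (L != M), so D-series; mu = 8 gives D_8.

D8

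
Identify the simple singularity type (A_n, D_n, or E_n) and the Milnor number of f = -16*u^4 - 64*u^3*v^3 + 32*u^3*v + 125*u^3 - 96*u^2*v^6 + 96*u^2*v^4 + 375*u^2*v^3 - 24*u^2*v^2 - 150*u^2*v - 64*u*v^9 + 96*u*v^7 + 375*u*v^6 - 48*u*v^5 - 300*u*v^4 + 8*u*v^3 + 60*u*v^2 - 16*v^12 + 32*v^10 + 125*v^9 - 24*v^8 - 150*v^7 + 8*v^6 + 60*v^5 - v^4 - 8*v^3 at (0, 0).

Type E6, Milnor number mu = 6.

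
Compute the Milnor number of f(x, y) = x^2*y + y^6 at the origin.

The Hessian of f at 0 has rank 0. Corank 2; j^3 = x^2*y has shape L^2 M (L != M), so D-series; mu = 7 gives D_7.

7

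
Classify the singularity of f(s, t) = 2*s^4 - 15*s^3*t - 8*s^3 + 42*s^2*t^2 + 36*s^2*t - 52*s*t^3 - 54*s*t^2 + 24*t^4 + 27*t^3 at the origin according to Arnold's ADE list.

The Hessian of f at 0 has rank 0. Corank 2; j^3 = -(2*s - 3*t)^3 is a perfect cube, so E-series; the 4-jet and mu = 7 give E_7.

E_{7}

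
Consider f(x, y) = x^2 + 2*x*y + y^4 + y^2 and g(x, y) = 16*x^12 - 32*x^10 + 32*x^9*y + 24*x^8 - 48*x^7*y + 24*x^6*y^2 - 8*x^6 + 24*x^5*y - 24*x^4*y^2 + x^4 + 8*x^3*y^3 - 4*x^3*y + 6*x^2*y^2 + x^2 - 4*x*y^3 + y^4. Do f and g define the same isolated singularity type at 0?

Yes.

The Hessian of f at 0 has rank 1. Corank 1: A-series; mu = 3 gives A_3. The Hessian of g at 0 has rank 1. Corank 1: A-series; mu = 3 gives A_3. Both have type A_3, hence right-equivalent.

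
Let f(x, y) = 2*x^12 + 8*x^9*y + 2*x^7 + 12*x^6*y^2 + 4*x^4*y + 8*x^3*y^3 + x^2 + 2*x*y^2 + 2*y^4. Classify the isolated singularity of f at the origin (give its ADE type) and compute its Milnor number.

Type A3, Milnor number mu = 3.

The Hessian of f at 0 is [[2, 0], [0, 0]] with rank 1, so corank 1. A Groebner basis of the Jacobian ideal J(f) in C{x,y} is {x^2, x*y, x + y^2}; counting standard monomials gives mu = 3. Corank 1: A-series; mu = 3 gives A_3.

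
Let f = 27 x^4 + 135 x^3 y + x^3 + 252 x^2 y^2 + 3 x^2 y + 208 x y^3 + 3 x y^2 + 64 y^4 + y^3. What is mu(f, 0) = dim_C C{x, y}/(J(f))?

7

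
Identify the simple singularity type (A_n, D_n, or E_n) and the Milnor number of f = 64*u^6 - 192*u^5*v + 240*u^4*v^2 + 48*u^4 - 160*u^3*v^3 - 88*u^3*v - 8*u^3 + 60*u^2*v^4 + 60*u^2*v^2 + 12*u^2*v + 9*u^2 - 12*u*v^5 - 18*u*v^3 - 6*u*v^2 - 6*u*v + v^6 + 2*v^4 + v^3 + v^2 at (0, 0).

Type A2, Milnor number mu = 2.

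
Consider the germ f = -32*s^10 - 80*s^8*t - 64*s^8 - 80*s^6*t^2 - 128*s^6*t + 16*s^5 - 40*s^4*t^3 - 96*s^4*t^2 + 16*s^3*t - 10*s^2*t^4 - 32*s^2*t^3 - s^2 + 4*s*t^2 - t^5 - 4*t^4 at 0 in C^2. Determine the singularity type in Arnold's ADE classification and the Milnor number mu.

Type A_{4}, Milnor number mu = 4.

The Hessian of f at 0 is [[-2, 0], [0, 0]] with rank 1, so corank 1. A Groebner basis of the Jacobian ideal J(f) in C{s,t} is {s^2, -s/2 + t^2}; counting standard monomials gives mu = 4. Corank 1: A-series; mu = 4 gives A_4.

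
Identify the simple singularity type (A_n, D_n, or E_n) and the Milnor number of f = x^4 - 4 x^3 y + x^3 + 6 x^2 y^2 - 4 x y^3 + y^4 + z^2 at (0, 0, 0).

Type E6, Milnor number mu = 6.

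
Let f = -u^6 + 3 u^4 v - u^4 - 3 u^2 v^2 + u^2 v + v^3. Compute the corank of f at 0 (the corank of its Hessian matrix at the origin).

Hessian at 0 has rank 0.

2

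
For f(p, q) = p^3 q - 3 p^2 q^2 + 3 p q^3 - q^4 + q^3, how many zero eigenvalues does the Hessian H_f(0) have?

2

The Hessian at 0 is [[0, 0], [0, 0]] of rank 0; hence corank 2.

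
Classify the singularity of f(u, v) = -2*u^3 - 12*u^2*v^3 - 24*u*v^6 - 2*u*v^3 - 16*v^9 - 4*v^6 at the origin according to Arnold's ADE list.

The Hessian of f at 0 has rank 0. Corank 2; j^3 = -2*u^3 is a perfect cube, so E-series; the 4-jet and mu = 7 give E_7.

E_7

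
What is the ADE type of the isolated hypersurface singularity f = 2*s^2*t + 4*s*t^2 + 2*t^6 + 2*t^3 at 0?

The Hessian of f at 0 has rank 0. Corank 2; j^3 = 2*t*(s + t)^2 has shape L^2 M (L != M), so D-series; mu = 7 gives D_7.

D_{7}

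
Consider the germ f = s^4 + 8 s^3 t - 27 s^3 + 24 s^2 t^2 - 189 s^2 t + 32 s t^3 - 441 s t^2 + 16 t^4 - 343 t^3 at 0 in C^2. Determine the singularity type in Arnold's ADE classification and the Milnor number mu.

Type E6, Milnor number mu = 6.

The Hessian of f at 0 has rank 0. Corank 2; j^3 = -(3*s + 7*t)^3 is a perfect cube, so E-series; the 4-jet and mu = 6 give E_6.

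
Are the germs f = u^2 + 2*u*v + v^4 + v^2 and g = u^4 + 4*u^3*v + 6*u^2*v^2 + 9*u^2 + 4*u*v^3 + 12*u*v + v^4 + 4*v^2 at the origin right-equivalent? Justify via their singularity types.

Yes.

The Hessian of f at 0 is [[2, 2], [2, 2]] with rank 1, so corank 1. A Groebner basis of the Jacobian ideal J(f) in C{u,v} is {v^3, u + v}; counting standard monomials gives mu = 3. Corank 1: A-series; mu = 3 gives A_3. The Hessian of g at 0 is [[18, 12], [12, 8]] with rank 1, so corank 1. A Groebner basis of the Jacobian ideal J(g) in C{u,v} is {v^3, u + 2*v/3}; counting standard monomials gives mu = 3. Corank 1: A-series; mu = 3 gives A_3. Both have type A_3, hence right-equivalent.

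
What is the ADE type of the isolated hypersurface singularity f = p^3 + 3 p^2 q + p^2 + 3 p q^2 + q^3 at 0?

The Hessian of f at 0 is [[2, 0], [0, 0]] with rank 1, so corank 1. A Groebner basis of the Jacobian ideal J(f) in C{p,q} is {q^2, p}; counting standard monomials gives mu = 2. Corank 1: A-series; mu = 2 gives A_2.

A2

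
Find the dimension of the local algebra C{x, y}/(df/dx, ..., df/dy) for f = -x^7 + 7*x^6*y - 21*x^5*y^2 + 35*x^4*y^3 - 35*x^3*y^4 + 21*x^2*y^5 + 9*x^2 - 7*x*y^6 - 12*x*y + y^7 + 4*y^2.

6

The Hessian of f at 0 is [[18, -12], [-12, 8]] with rank 1, so corank 1. A Groebner basis of the Jacobian ideal J(f) in C{x,y} is {y^6, x - 2*y/3}; counting standard monomials gives mu = 6. Corank 1: A-series; mu = 6 gives A_6.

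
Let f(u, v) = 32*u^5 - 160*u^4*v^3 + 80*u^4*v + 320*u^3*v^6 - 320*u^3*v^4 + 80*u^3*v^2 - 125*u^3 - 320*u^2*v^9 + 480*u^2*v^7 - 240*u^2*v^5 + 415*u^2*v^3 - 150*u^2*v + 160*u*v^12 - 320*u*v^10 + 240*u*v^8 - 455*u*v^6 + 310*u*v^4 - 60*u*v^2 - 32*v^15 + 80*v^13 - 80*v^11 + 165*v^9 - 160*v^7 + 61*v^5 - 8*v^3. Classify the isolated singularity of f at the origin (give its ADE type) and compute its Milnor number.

Type E_{8}, Milnor number mu = 8.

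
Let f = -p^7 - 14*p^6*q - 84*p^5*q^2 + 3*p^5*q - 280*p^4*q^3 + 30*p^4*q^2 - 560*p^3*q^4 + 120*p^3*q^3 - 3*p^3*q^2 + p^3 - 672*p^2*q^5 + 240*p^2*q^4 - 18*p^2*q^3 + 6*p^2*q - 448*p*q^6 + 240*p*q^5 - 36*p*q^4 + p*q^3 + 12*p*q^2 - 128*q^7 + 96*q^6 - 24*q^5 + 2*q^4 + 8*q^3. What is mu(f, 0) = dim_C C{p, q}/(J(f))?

7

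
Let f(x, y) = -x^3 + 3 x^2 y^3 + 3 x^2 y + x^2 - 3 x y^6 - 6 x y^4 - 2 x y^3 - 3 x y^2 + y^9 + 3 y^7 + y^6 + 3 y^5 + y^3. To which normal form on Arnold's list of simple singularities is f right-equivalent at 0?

A_{2}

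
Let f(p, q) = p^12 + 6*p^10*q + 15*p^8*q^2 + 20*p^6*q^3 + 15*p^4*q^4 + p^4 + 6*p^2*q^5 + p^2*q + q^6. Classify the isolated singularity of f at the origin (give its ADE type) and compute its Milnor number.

Type D7, Milnor number mu = 7.

The Hessian of f at 0 is [[0, 0], [0, 0]] with rank 0, so corank 2. A Groebner basis of the Jacobian ideal J(f) in C{p,q} is {p^2/6 + q^5, p^3, p*q}; counting standard monomials gives mu = 7. Corank 2; j^3 = p^2*q has shape L^2 M (L != M), so D-series; mu = 7 gives D_7.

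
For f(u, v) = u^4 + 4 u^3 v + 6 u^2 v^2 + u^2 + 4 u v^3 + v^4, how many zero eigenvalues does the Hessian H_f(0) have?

1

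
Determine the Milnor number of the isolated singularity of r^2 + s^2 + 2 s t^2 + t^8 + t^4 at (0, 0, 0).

The Hessian of f at 0 is [[2, 0, 0], [0, 0, 0], [0, 0, 2]] with rank 2, so corank 1. A Groebner basis of the Jacobian ideal J(f) in C{s,t,r} is {s^4, s^3*t, s + t^2, r}; counting standard monomials gives mu = 7. Corank 1: A-series; mu = 7 gives A_7.

7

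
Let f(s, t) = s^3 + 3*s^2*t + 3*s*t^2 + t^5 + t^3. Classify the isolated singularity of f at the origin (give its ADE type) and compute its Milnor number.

The Hessian of f at 0 has rank 0. Corank 2; j^3 = (s + t)^3 is a perfect cube, so E-series; the 5-jet and mu = 8 give E_8.

Type E_{8}, Milnor number mu = 8.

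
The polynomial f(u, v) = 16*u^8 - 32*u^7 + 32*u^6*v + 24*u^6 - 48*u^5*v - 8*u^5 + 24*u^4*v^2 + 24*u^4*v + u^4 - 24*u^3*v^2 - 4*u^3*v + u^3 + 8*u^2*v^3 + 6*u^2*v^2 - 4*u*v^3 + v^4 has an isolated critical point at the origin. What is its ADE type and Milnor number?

The Hessian of f at 0 is [[0, 0], [0, 0]] with rank 0, so corank 2. A Groebner basis of the Jacobian ideal J(f) in C{u,v} is {v^4, u*v^2 - v^3/3, u^2}; counting standard monomials gives mu = 6. Corank 2; j^3 = u^3 is a perfect cube, so E-series; the 4-jet and mu = 6 give E_6.

Type E_{6}, Milnor number mu = 6.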